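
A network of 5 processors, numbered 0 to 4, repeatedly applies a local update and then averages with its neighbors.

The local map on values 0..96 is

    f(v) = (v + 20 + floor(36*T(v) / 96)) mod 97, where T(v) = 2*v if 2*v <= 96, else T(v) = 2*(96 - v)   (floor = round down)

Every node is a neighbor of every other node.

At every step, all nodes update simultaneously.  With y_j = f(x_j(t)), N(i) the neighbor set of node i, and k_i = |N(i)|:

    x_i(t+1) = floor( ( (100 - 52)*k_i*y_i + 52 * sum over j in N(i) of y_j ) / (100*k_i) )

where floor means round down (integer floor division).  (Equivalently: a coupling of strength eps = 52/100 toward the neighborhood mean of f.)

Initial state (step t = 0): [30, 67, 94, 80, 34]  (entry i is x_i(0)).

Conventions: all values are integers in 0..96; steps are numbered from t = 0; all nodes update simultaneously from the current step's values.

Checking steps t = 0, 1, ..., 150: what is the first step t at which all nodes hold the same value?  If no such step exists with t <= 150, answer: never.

Answer: 12
Key observation: Synchronization is absorbing here: once all nodes are equal they stay equal, and step 12 is the first all-equal step.

Derivation:
t=0: [30, 67, 94, 80, 34]  (not all equal)
t=1: [50, 29, 31, 30, 53]  (not all equal)
t=2: [32, 54, 55, 55, 32]  (not all equal)
t=3: [49, 25, 25, 25, 49]  (not all equal)
t=4: [28, 48, 48, 48, 28]  (not all equal)
t=5: [44, 23, 23, 23, 44]  (not all equal)
t=6: [23, 44, 44, 44, 23]  (not all equal)
t=7: [36, 15, 15, 15, 36]  (not all equal)
t=8: [68, 55, 55, 55, 68]  (not all equal)
t=9: [10, 9, 9, 9, 10]  (not all equal)
t=10: [36, 35, 35, 35, 36]  (not all equal)
t=11: [82, 81, 81, 81, 82]  (not all equal)
t=12: [15, 15, 15, 15, 15]  (all equal)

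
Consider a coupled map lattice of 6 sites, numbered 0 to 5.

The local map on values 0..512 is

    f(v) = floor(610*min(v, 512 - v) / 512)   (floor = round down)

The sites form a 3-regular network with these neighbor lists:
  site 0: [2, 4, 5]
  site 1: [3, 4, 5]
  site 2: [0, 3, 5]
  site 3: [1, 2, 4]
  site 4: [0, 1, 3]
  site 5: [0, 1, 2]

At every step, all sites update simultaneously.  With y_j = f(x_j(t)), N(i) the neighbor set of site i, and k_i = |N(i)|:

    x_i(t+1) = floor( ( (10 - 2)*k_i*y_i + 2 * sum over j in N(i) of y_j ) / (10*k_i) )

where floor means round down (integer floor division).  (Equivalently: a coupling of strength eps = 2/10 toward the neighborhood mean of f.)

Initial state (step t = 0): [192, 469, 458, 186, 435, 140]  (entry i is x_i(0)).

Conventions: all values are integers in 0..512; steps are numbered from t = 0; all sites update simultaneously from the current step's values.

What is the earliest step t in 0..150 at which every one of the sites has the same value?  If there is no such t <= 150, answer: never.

Simulating step by step:
t=0: [192, 469, 458, 186, 435, 140]  (not all equal)
t=1: [203, 72, 92, 190, 106, 155]  (not all equal)
t=2: [220, 103, 130, 202, 137, 176]  (not all equal)
t=3: [244, 138, 170, 221, 172, 203]  (not all equal)
t=4: [275, 178, 214, 248, 211, 236]  (not all equal)
t=5: [278, 224, 260, 283, 253, 274]  (not all equal)
t=6: [281, 269, 295, 275, 295, 282]  (not all equal)
t=7: [272, 285, 261, 279, 262, 274]  (not all equal)
t=8: [286, 273, 295, 279, 293, 283]  (not all equal)
t=9: [267, 281, 260, 275, 263, 271]  (not all equal)
t=10: [291, 277, 297, 283, 293, 287]  (not all equal)
t=11: [262, 276, 258, 270, 262, 267]  (not all equal)
t=12: [296, 283, 300, 289, 295, 291]  (not all equal)
t=13: [257, 270, 253, 264, 259, 262]  (not all equal)
t=14: [302, 289, 300, 295, 299, 297]  (not all equal)
t=15: [250, 263, 252, 257, 253, 255]  (not all equal)
t=16: [297, 297, 300, 302, 300, 301]  (not all equal)
t=17: [255, 255, 252, 250, 252, 251]  (not all equal)
t=18: [302, 302, 299, 297, 300, 299]  (not all equal)
t=19: [250, 250, 253, 255, 252, 252]  (not all equal)
t=20: [297, 297, 300, 302, 299, 299]  (not all equal)
t=21: [255, 255, 252, 250, 253, 253]  (not all equal)
t=22: [302, 302, 300, 297, 301, 301]  (not all equal)
t=23: [250, 250, 252, 255, 251, 250]  (not all equal)
t=24: [297, 297, 299, 302, 299, 297]  (not all equal)
t=25: [255, 255, 253, 250, 253, 255]  (not all equal)
t=26: [302, 302, 301, 297, 301, 302]  (not all equal)
t=27: [250, 250, 251, 254, 251, 250]  (not all equal)
t=28: [297, 297, 298, 301, 298, 297]  (not all equal)
t=29: [255, 255, 254, 251, 254, 255]  (not all equal)
t=30: [302, 302, 301, 299, 301, 302]  (not all equal)
t=31: [250, 250, 251, 252, 251, 250]  (not all equal)
t=32: [297, 297, 298, 299, 298, 297]  (not all equal)
t=33: [255, 255, 254, 253, 254, 255]  (not all equal)
t=34: [302, 302, 302, 301, 302, 302]  (not all equal)
t=35: [250, 250, 250, 250, 250, 250]  (all equal)

Answer: 35
Key observation: Synchronization is absorbing here: once all sites are equal they stay equal, and step 35 is the first all-equal step.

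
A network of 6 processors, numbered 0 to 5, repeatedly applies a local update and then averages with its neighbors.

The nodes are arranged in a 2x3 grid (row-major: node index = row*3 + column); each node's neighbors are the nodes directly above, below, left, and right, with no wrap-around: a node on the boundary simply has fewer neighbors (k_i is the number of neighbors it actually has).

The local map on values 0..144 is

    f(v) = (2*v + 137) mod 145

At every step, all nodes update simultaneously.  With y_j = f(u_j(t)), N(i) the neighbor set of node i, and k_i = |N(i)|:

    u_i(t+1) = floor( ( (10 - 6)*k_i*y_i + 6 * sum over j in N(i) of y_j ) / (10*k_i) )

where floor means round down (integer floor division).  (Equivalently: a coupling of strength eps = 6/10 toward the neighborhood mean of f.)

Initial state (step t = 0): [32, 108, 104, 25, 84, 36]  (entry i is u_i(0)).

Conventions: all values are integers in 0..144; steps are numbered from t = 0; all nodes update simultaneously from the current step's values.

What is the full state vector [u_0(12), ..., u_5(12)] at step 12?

Answer: [31, 66, 57, 35, 72, 61]

Derivation:
t=0: [32, 108, 104, 25, 84, 36]
t=1: [53, 50, 60, 38, 39, 46]
t=2: [87, 92, 97, 77, 76, 88]
t=3: [18, 53, 32, 49, 68, 64]
t=4: [67, 81, 87, 82, 112, 103]
t=5: [56, 47, 27, 63, 43, 48]
t=6: [102, 80, 70, 101, 89, 72]
t=7: [37, 44, 95, 42, 48, 101]
t=8: [73, 70, 53, 76, 76, 57]
t=9: [138, 128, 110, 142, 134, 115]
t=10: [119, 102, 80, 123, 108, 85]
t=11: [77, 51, 23, 81, 57, 27]
t=12: [31, 66, 57, 35, 72, 61]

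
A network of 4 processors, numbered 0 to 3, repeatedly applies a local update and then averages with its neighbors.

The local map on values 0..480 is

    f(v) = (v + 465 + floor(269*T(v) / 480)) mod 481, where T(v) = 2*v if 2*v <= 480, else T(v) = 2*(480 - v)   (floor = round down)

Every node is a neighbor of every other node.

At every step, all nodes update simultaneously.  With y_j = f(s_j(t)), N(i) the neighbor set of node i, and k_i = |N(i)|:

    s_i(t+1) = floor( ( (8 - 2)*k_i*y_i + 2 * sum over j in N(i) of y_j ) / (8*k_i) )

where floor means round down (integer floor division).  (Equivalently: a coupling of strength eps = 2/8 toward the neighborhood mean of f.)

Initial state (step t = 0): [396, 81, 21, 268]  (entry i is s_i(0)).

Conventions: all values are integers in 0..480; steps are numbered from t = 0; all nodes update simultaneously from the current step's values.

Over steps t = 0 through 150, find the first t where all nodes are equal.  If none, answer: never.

Answer: never
Key observation: The state at step 10 reappears at step 12 — the system is in a cycle of period 2 from step 10 on.  No step 0..12 is synchronized, and the cycle repeats forever, so no step up to 150 (or ever) has all nodes equal.

Derivation:
t=0: [396, 81, 21, 268]  (not all equal)
t=1: [371, 158, 74, 60]  (not all equal)
t=2: [405, 299, 180, 161]  (not all equal)
t=3: [412, 99, 340, 313]  (not all equal)
t=4: [410, 224, 415, 97]  (not all equal)
t=5: [447, 438, 446, 258]  (not all equal)
t=6: [429, 430, 429, 123]  (not all equal)
t=7: [451, 451, 451, 300]  (not all equal)
t=8: [428, 428, 428, 119]  (not all equal)
t=9: [450, 450, 450, 294]  (not all equal)
t=10: [428, 428, 428, 120]  (not all equal)
t=11: [450, 450, 450, 296]  (not all equal)
t=12: [428, 428, 428, 120]  (not all equal)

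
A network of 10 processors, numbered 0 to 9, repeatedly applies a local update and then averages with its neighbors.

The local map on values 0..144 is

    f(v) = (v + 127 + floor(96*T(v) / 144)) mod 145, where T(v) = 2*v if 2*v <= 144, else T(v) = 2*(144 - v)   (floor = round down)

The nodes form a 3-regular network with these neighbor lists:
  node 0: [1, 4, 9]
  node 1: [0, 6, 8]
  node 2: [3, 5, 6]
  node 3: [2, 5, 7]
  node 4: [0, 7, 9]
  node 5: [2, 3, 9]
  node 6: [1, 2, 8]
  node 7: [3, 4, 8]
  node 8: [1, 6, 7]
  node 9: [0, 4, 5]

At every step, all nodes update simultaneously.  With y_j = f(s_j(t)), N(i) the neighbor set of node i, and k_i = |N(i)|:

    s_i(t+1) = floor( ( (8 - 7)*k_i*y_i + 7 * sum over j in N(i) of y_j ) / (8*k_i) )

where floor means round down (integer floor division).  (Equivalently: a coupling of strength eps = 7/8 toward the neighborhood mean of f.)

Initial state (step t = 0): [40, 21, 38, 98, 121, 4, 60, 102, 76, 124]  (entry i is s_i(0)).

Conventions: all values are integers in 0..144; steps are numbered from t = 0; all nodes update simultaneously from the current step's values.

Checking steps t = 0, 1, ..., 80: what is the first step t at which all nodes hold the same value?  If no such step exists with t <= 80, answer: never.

Answer: never
Key observation: The state at step 7 reappears at step 9 — the system is in a cycle of period 2 from step 7 on.  No step 0..9 is synchronized, and the cycle repeats forever, so no step up to 80 (or ever) has all nodes equal.

Derivation:
t=0: [40, 21, 38, 98, 121, 4, 60, 102, 76, 124]  (not all equal)
t=1: [95, 62, 125, 118, 117, 117, 45, 98, 85, 116]  (not all equal)
t=2: [133, 82, 120, 135, 138, 133, 86, 96, 103, 137]  (not all equal)
t=3: [91, 78, 92, 134, 132, 130, 79, 133, 59, 128]  (not all equal)
t=4: [94, 77, 94, 133, 133, 133, 77, 126, 53, 133]  (not all equal)
t=5: [93, 73, 93, 133, 133, 132, 73, 122, 53, 132]  (not all equal)
t=6: [94, 74, 94, 134, 134, 133, 74, 122, 54, 133]  (not all equal)
t=7: [94, 74, 94, 133, 133, 132, 74, 123, 54, 132]  (not all equal)
t=8: [94, 74, 94, 134, 134, 133, 74, 123, 54, 133]  (not all equal)
t=9: [94, 74, 94, 133, 133, 132, 74, 123, 54, 132]  (not all equal)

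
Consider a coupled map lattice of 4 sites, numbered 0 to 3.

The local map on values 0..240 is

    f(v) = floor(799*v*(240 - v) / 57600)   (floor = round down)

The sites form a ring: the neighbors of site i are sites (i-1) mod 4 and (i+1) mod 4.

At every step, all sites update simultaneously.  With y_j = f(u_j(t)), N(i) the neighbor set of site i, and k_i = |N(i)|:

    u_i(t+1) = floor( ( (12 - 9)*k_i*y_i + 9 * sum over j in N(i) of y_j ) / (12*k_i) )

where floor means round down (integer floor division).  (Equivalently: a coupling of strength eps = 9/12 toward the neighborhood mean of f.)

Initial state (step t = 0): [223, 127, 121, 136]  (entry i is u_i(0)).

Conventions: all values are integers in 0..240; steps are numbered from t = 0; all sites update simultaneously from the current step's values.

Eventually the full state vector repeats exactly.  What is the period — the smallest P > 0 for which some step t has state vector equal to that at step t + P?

Simulating step by step:
t=0: [223, 127, 121, 136]
t=1: [161, 143, 197, 143]
t=2: [188, 157, 173, 157]
t=3: [168, 155, 175, 155]
t=4: [178, 167, 175, 167]
t=5: [165, 158, 166, 158]
t=6: [177, 172, 176, 172]
t=7: [160, 156, 160, 156]
t=8: [180, 178, 180, 178]
t=9: [152, 150, 152, 150]
t=10: [186, 185, 186, 185]
t=11: [140, 139, 140, 139]
t=12: [194, 194, 194, 194]
t=13: [123, 123, 123, 123]
t=14: [199, 199, 199, 199]
t=15: [113, 113, 113, 113]
t=16: [199, 199, 199, 199]

Answer: 2
Key observation: The state at step 14, [199, 199, 199, 199], reappears at step 16 — and no state repeats earlier — so the cycle the system enters has period 2.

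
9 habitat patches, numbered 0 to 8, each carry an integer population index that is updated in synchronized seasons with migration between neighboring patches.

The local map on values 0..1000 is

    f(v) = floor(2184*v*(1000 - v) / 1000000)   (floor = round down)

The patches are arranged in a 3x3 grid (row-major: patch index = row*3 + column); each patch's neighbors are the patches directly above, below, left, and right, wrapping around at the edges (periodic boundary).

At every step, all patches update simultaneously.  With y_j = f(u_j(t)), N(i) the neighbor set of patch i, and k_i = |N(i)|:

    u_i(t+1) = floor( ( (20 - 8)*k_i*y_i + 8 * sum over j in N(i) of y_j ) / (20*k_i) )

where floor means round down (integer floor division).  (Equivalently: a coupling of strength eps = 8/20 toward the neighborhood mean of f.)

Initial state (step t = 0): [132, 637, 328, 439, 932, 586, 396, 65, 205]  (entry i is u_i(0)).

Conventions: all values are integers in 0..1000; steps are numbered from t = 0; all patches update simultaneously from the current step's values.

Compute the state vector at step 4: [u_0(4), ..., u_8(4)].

Simulating step by step:
t=0: [132, 637, 328, 439, 932, 586, 396, 65, 205]
t=1: [354, 403, 452, 466, 253, 468, 440, 231, 379]
t=2: [514, 498, 532, 525, 447, 526, 517, 431, 509]
t=3: [544, 543, 543, 543, 540, 543, 543, 538, 543]
t=4: [541, 541, 541, 541, 541, 541, 541, 541, 541]

Answer: [541, 541, 541, 541, 541, 541, 541, 541, 541]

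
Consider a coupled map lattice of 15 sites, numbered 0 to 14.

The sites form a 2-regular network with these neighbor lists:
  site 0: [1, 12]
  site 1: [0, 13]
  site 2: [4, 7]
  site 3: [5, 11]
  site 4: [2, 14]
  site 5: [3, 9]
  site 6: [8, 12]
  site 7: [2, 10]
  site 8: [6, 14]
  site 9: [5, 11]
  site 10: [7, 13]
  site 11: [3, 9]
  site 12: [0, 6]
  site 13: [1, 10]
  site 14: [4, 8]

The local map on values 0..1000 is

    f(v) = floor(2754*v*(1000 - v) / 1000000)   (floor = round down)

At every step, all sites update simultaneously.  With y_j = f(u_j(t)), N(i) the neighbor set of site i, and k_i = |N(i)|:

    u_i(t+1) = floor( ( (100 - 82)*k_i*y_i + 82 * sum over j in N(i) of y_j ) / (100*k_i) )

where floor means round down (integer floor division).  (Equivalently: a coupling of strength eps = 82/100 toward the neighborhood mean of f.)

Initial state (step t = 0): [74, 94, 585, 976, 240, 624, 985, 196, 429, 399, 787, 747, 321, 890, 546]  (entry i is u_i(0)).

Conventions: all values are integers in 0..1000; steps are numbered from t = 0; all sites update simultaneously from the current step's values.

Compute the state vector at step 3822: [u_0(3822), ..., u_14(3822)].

Answer: [636, 636, 637, 637, 637, 637, 636, 636, 636, 637, 636, 637, 636, 636, 636]
Key observation: The state at step 15, [637, 637, 636, 636, 636, 636, 637, 636, 637, 636, 637, 636, 637, 637, 636], reappears at step 17: the system is in a cycle of period 2 from step 15 on.  Therefore the state at step 3822 equals the state at step 15 + ((3822 - 15) mod 2) = 16, which is [636, 636, 637, 637, 637, 637, 636, 636, 636, 637, 636, 637, 636, 636, 636].

Derivation:
t=0: [74, 94, 585, 976, 240, 624, 985, 196, 429, 399, 787, 747, 321, 890, 546]
t=1: [375, 229, 503, 489, 643, 413, 529, 540, 417, 596, 370, 390, 201, 333, 604]
t=2: [496, 602, 663, 665, 665, 673, 578, 668, 671, 661, 646, 671, 625, 572, 651]
t=3: [658, 677, 612, 607, 618, 613, 634, 619, 640, 608, 639, 613, 673, 649, 612]
t=4: [606, 619, 650, 653, 652, 655, 623, 644, 643, 653, 637, 655, 624, 620, 643]
t=5: [649, 651, 627, 622, 628, 623, 640, 631, 637, 622, 638, 623, 650, 643, 628]
t=6: [625, 628, 642, 646, 643, 646, 631, 640, 638, 646, 636, 646, 629, 630, 640]
t=7: [642, 643, 632, 629, 632, 629, 639, 634, 637, 629, 637, 629, 642, 640, 634]
t=8: [632, 632, 639, 642, 639, 642, 634, 638, 636, 642, 636, 642, 633, 634, 638]
t=9: [639, 639, 635, 632, 635, 632, 638, 636, 637, 632, 637, 632, 639, 638, 636]
t=10: [635, 635, 637, 640, 637, 640, 635, 637, 636, 640, 636, 640, 635, 635, 637]
t=11: [638, 638, 636, 634, 636, 634, 637, 636, 637, 634, 637, 634, 638, 637, 636]
t=12: [636, 636, 637, 639, 637, 639, 636, 636, 636, 639, 636, 639, 636, 636, 636]
t=13: [637, 637, 636, 635, 636, 635, 637, 636, 637, 635, 637, 635, 637, 637, 636]
t=14: [636, 636, 637, 638, 637, 638, 636, 636, 636, 638, 636, 638, 636, 636, 636]
t=15: [637, 637, 636, 636, 636, 636, 637, 636, 637, 636, 637, 636, 637, 637, 636]
t=16: [636, 636, 637, 637, 637, 637, 636, 636, 636, 637, 636, 637, 636, 636, 636]
t=17: [637, 637, 636, 636, 636, 636, 637, 636, 637, 636, 637, 636, 637, 637, 636]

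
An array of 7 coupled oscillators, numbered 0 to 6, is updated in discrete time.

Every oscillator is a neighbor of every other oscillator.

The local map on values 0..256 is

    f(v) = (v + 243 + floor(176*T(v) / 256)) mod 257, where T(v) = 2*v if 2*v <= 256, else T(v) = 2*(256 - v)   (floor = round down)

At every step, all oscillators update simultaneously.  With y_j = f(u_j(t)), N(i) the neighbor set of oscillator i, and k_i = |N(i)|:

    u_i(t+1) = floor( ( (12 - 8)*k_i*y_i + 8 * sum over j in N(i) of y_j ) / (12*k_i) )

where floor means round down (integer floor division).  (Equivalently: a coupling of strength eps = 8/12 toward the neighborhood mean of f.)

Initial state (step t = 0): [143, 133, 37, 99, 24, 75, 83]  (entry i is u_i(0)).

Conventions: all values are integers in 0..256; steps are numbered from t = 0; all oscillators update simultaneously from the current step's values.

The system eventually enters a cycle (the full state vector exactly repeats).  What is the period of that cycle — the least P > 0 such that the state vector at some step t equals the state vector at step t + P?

Simulating step by step:
t=0: [143, 133, 37, 99, 24, 75, 83]
t=1: [88, 89, 98, 131, 92, 118, 123]
t=2: [140, 141, 145, 104, 142, 99, 101]
t=3: [93, 93, 93, 139, 93, 136, 137]
t=4: [147, 147, 147, 107, 147, 107, 107]
t=5: [96, 96, 96, 144, 96, 144, 144]
t=6: [151, 151, 151, 110, 151, 110, 110]
t=7: [98, 98, 98, 147, 98, 147, 147]
t=8: [153, 153, 153, 110, 153, 110, 110]
t=9: [97, 97, 97, 147, 97, 147, 147]
t=10: [152, 152, 152, 109, 152, 109, 109]
t=11: [97, 97, 97, 146, 97, 146, 146]
t=12: [152, 152, 152, 110, 152, 110, 110]
t=13: [98, 98, 98, 147, 98, 147, 147]

Answer: 6
Key observation: The state at step 7, [98, 98, 98, 147, 98, 147, 147], reappears at step 13 — and no state repeats earlier — so the cycle the system enters has period 6.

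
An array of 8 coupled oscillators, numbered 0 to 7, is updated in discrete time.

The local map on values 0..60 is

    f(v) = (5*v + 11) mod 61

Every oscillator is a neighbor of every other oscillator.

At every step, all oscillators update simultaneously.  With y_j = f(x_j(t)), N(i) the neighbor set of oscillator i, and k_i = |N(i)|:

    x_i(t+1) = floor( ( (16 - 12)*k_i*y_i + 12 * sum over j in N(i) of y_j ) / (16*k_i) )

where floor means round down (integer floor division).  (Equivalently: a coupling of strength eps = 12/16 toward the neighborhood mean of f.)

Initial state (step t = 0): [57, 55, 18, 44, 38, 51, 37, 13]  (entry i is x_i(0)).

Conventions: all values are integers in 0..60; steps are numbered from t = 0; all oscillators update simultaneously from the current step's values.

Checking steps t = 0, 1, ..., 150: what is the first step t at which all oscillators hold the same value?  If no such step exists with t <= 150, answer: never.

Simulating step by step:
t=0: [57, 55, 18, 44, 38, 51, 37, 13]  (not all equal)
t=1: [34, 32, 32, 33, 29, 29, 28, 28]  (not all equal)
t=2: [44, 43, 43, 43, 40, 40, 40, 40]  (not all equal)
t=3: [37, 37, 37, 37, 34, 34, 34, 34]  (not all equal)
t=4: [32, 32, 32, 32, 39, 39, 39, 39]  (not all equal)
t=5: [37, 37, 37, 37, 34, 34, 34, 34]  (not all equal)

Answer: never
Key observation: The state at step 3 reappears at step 5 — the system is in a cycle of period 2 from step 3 on.  No step 0..5 is synchronized, and the cycle repeats forever, so no step up to 150 (or ever) has all oscillators equal.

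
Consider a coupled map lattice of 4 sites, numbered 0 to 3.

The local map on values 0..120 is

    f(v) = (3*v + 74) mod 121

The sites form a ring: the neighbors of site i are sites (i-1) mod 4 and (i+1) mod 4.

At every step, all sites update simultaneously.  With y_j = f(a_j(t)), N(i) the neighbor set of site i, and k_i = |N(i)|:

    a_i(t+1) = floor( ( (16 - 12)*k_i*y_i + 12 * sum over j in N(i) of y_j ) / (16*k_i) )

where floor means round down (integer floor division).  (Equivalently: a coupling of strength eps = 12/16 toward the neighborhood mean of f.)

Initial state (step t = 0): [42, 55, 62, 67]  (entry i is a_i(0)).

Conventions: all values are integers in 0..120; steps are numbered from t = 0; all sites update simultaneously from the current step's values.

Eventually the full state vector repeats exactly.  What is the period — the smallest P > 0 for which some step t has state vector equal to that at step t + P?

Answer: 5
Key observation: The state at step 20, [8, 8, 8, 8], reappears at step 25 — and no state repeats earlier — so the cycle the system enters has period 5.

Derivation:
t=0: [42, 55, 62, 67]
t=1: [76, 65, 61, 44]
t=2: [57, 34, 45, 49]
t=3: [58, 47, 80, 59]
t=4: [40, 52, 56, 31]
t=5: [76, 54, 58, 38]
t=6: [83, 53, 69, 41]
t=7: [90, 73, 80, 64]
t=8: [53, 78, 46, 71]
t=9: [69, 92, 64, 87]
t=10: [85, 50, 81, 46]
t=11: [94, 86, 91, 83]
t=12: [92, 104, 90, 102]
t=13: [42, 84, 40, 83]
t=14: [81, 78, 80, 77]
t=15: [67, 71, 66, 70]
t=16: [40, 34, 40, 34]
t=17: [59, 68, 59, 68]
t=18: [29, 15, 29, 15]
t=19: [99, 59, 99, 59]
t=20: [8, 8, 8, 8]
t=21: [98, 98, 98, 98]
t=22: [5, 5, 5, 5]
t=23: [89, 89, 89, 89]
t=24: [99, 99, 99, 99]
t=25: [8, 8, 8, 8]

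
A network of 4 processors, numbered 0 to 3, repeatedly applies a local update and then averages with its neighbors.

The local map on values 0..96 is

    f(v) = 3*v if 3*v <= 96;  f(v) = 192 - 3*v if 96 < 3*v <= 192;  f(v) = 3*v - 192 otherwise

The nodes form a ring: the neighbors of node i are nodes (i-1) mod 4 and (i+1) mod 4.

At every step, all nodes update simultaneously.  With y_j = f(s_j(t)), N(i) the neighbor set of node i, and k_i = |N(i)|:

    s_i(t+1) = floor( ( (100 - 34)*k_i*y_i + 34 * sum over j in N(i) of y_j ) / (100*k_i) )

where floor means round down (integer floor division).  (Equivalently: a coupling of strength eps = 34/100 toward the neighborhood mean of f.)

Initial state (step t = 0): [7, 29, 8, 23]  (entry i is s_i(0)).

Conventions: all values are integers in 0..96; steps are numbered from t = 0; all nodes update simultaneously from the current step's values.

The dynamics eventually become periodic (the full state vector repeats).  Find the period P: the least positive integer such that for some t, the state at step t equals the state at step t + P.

Answer: 16
Key observation: The state at step 21, [75, 75, 75, 75], reappears at step 37 — and no state repeats earlier — so the cycle the system enters has period 16.

Derivation:
t=0: [7, 29, 8, 23]
t=1: [40, 65, 42, 53]
t=2: [53, 25, 49, 45]
t=3: [44, 62, 52, 50]
t=4: [47, 20, 31, 44]
t=5: [54, 64, 81, 64]
t=6: [19, 13, 33, 13]
t=7: [50, 51, 74, 51]
t=8: [40, 37, 33, 37]
t=9: [75, 81, 88, 81]
t=10: [39, 51, 64, 51]
t=11: [62, 38, 13, 38]
t=12: [30, 59, 52, 59]
t=13: [64, 31, 28, 31]
t=14: [31, 75, 87, 75]
t=15: [72, 49, 56, 49]
t=16: [31, 37, 31, 37]
t=17: [88, 85, 88, 85]
t=18: [68, 66, 68, 66]
t=19: [9, 8, 9, 8]
t=20: [25, 25, 25, 25]
t=21: [75, 75, 75, 75]
t=22: [33, 33, 33, 33]
t=23: [93, 93, 93, 93]
t=24: [87, 87, 87, 87]
t=25: [69, 69, 69, 69]
t=26: [15, 15, 15, 15]
t=27: [45, 45, 45, 45]
t=28: [57, 57, 57, 57]
t=29: [21, 21, 21, 21]
t=30: [63, 63, 63, 63]
t=31: [3, 3, 3, 3]
t=32: [9, 9, 9, 9]
t=33: [27, 27, 27, 27]
t=34: [81, 81, 81, 81]
t=35: [51, 51, 51, 51]
t=36: [39, 39, 39, 39]
t=37: [75, 75, 75, 75]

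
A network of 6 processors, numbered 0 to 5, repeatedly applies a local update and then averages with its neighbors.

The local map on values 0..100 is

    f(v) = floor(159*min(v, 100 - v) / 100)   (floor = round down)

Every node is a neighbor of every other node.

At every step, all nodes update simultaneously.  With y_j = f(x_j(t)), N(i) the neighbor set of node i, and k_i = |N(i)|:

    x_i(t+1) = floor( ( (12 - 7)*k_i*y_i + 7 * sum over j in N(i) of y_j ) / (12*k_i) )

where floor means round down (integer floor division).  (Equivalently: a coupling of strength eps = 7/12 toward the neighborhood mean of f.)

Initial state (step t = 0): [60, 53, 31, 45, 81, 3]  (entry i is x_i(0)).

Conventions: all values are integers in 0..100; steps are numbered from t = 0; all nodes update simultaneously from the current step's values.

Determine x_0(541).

Answer: x_0(541) = 66
Key observation: The state at step 17, [66, 66, 66, 66, 66, 66], reappears at step 21: the system is in a cycle of period 4 from step 17 on.  Therefore the state at step 541 equals the state at step 17 + ((541 - 17) mod 4) = 17, which is [66, 66, 66, 66, 66, 66].

Derivation:
t=0: [60, 53, 31, 45, 81, 3]
t=1: [52, 56, 48, 55, 42, 35]
t=2: [70, 68, 70, 69, 67, 64]
t=3: [49, 50, 49, 49, 50, 52]
t=4: [77, 77, 77, 77, 77, 77]
t=5: [36, 36, 36, 36, 36, 36]
t=6: [57, 57, 57, 57, 57, 57]
t=7: [68, 68, 68, 68, 68, 68]
t=8: [50, 50, 50, 50, 50, 50]
t=9: [79, 79, 79, 79, 79, 79]
t=10: [33, 33, 33, 33, 33, 33]
t=11: [52, 52, 52, 52, 52, 52]
t=12: [76, 76, 76, 76, 76, 76]
t=13: [38, 38, 38, 38, 38, 38]
t=14: [60, 60, 60, 60, 60, 60]
t=15: [63, 63, 63, 63, 63, 63]
t=16: [58, 58, 58, 58, 58, 58]
t=17: [66, 66, 66, 66, 66, 66]
t=18: [54, 54, 54, 54, 54, 54]
t=19: [73, 73, 73, 73, 73, 73]
t=20: [42, 42, 42, 42, 42, 42]
t=21: [66, 66, 66, 66, 66, 66]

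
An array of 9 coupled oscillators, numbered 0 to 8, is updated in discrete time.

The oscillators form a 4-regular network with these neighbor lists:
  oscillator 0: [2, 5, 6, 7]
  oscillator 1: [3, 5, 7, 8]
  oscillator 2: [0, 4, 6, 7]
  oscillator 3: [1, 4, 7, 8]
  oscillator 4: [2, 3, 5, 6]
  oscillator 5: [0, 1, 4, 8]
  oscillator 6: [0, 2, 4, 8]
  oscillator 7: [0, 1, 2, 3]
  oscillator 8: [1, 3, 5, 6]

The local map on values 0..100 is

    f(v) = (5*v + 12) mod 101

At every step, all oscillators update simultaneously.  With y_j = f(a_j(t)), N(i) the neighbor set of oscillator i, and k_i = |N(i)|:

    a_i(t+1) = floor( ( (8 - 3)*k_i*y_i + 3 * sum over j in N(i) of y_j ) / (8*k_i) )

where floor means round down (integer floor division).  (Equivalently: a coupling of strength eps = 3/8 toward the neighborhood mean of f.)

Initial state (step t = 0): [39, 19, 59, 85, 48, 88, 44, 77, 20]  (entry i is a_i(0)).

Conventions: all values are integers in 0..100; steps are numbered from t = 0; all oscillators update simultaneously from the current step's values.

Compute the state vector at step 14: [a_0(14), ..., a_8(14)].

Answer: [27, 23, 39, 62, 60, 10, 53, 71, 26]

Derivation:
t=0: [39, 19, 59, 85, 48, 88, 44, 77, 20]
t=1: [19, 21, 19, 35, 42, 36, 25, 63, 17]
t=2: [18, 37, 11, 68, 33, 69, 34, 25, 82]
t=3: [22, 74, 60, 51, 71, 51, 65, 42, 37]
t=4: [25, 72, 18, 64, 56, 65, 39, 28, 82]
t=5: [31, 55, 17, 39, 62, 41, 16, 44, 24]
t=6: [63, 60, 80, 18, 31, 28, 77, 42, 37]
t=7: [31, 21, 24, 18, 55, 50, 76, 16, 74]
t=8: [66, 31, 50, 26, 70, 60, 80, 68, 64]
t=9: [36, 53, 52, 44, 47, 23, 22, 49, 29]
t=10: [73, 62, 63, 40, 41, 41, 37, 59, 49]
t=11: [59, 19, 32, 14, 22, 24, 75, 14, 47]
t=12: [27, 26, 62, 65, 38, 26, 65, 66, 47]
t=13: [41, 40, 23, 32, 12, 38, 31, 37, 42]
t=14: [27, 23, 39, 62, 60, 10, 53, 71, 26]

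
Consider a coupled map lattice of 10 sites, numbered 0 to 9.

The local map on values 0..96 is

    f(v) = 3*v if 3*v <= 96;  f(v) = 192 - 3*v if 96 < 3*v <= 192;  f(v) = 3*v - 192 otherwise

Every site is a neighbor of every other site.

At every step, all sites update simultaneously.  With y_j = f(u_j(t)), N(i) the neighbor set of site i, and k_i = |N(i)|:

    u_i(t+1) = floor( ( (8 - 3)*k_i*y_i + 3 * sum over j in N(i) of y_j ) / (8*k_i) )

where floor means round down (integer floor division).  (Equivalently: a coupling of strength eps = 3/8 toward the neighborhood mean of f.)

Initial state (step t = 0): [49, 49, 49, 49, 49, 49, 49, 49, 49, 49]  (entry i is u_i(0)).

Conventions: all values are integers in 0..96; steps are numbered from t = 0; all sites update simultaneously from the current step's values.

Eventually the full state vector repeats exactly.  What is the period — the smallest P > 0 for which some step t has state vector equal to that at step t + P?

Simulating step by step:
t=0: [49, 49, 49, 49, 49, 49, 49, 49, 49, 49]
t=1: [45, 45, 45, 45, 45, 45, 45, 45, 45, 45]
t=2: [57, 57, 57, 57, 57, 57, 57, 57, 57, 57]
t=3: [21, 21, 21, 21, 21, 21, 21, 21, 21, 21]
t=4: [63, 63, 63, 63, 63, 63, 63, 63, 63, 63]
t=5: [3, 3, 3, 3, 3, 3, 3, 3, 3, 3]
t=6: [9, 9, 9, 9, 9, 9, 9, 9, 9, 9]
t=7: [27, 27, 27, 27, 27, 27, 27, 27, 27, 27]
t=8: [81, 81, 81, 81, 81, 81, 81, 81, 81, 81]
t=9: [51, 51, 51, 51, 51, 51, 51, 51, 51, 51]
t=10: [39, 39, 39, 39, 39, 39, 39, 39, 39, 39]
t=11: [75, 75, 75, 75, 75, 75, 75, 75, 75, 75]
t=12: [33, 33, 33, 33, 33, 33, 33, 33, 33, 33]
t=13: [93, 93, 93, 93, 93, 93, 93, 93, 93, 93]
t=14: [87, 87, 87, 87, 87, 87, 87, 87, 87, 87]
t=15: [69, 69, 69, 69, 69, 69, 69, 69, 69, 69]
t=16: [15, 15, 15, 15, 15, 15, 15, 15, 15, 15]
t=17: [45, 45, 45, 45, 45, 45, 45, 45, 45, 45]

Answer: 16
Key observation: The state at step 1, [45, 45, 45, 45, 45, 45, 45, 45, 45, 45], reappears at step 17 — and no state repeats earlier — so the cycle the system enters has period 16.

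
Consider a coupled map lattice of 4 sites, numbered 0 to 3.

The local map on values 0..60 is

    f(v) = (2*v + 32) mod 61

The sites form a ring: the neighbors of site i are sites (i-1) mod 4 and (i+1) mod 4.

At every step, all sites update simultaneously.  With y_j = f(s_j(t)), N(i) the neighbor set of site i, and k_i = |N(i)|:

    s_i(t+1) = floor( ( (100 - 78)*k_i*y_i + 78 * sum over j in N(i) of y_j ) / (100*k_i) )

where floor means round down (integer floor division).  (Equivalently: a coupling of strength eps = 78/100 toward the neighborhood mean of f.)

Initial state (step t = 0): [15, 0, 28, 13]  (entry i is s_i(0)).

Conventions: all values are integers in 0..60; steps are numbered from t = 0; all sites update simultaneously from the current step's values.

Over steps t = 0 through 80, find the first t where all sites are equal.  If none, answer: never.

Answer: 24
Key observation: Synchronization is absorbing here: once all sites are equal they stay equal, and step 24 is the first all-equal step.

Derivation:
t=0: [15, 0, 28, 13]  (not all equal)
t=1: [35, 17, 41, 23]  (not all equal)
t=2: [17, 37, 20, 40]  (not all equal)
t=3: [38, 16, 39, 17]  (not all equal)
t=4: [13, 38, 13, 38]  (not all equal)
t=5: [49, 55, 49, 55]  (not all equal)
t=6: [17, 10, 17, 10]  (not all equal)
t=7: [41, 15, 41, 15]  (not all equal)
t=8: [12, 41, 12, 41]  (not all equal)
t=9: [53, 55, 53, 55]  (not all equal)
t=10: [19, 16, 19, 16]  (not all equal)
t=11: [4, 7, 4, 7]  (not all equal)
t=12: [44, 41, 44, 41]  (not all equal)
t=13: [54, 57, 54, 57]  (not all equal)
t=14: [22, 19, 22, 19]  (not all equal)
t=15: [10, 13, 10, 13]  (not all equal)
t=16: [56, 53, 56, 53]  (not all equal)
t=17: [17, 20, 17, 20]  (not all equal)
t=18: [9, 6, 9, 6]  (not all equal)
t=19: [45, 48, 45, 48]  (not all equal)
t=20: [4, 1, 4, 1]  (not all equal)
t=21: [35, 38, 35, 38]  (not all equal)
t=22: [45, 42, 45, 42]  (not all equal)
t=23: [42, 12, 42, 12]  (not all equal)
t=24: [55, 55, 55, 55]  (all equal)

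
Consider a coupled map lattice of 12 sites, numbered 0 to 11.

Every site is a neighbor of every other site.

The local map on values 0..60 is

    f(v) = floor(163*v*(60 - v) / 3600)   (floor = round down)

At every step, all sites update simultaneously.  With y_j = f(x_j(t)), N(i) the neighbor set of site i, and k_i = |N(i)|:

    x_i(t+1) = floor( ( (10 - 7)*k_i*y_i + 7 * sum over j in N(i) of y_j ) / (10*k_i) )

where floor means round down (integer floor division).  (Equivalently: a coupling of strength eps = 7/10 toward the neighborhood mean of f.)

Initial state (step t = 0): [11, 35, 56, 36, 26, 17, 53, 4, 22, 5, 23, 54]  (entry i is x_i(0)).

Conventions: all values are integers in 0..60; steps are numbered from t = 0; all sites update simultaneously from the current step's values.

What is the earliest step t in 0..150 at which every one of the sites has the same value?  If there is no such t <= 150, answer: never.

Simulating step by step:
t=0: [11, 35, 56, 36, 26, 17, 53, 4, 22, 5, 23, 54]  (not all equal)
t=1: [25, 29, 22, 29, 29, 27, 23, 22, 28, 22, 28, 23]  (not all equal)
t=2: [38, 39, 38, 39, 39, 39, 38, 38, 39, 38, 39, 38]  (not all equal)
t=3: [37, 37, 37, 37, 37, 37, 37, 37, 37, 37, 37, 37]  (all equal)

Answer: 3
Key observation: Synchronization is absorbing here: once all sites are equal they stay equal, and step 3 is the first all-equal step.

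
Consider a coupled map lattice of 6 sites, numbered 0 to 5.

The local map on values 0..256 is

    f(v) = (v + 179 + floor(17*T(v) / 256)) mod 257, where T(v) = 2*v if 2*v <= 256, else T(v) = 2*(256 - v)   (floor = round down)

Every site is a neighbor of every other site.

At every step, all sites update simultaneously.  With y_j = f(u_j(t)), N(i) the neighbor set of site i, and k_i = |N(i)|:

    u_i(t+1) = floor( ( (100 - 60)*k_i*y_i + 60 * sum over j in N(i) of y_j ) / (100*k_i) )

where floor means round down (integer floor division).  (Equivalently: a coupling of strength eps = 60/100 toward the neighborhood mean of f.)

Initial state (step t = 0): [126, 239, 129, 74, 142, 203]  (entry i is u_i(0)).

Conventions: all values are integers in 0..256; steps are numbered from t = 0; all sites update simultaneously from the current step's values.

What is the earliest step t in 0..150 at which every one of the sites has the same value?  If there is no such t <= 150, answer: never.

Simulating step by step:
t=0: [126, 239, 129, 74, 142, 203]  (not all equal)
t=1: [79, 106, 79, 62, 83, 98]  (not all equal)
t=2: [46, 55, 46, 113, 47, 52]  (not all equal)
t=3: [211, 214, 211, 160, 211, 213]  (not all equal)
t=4: [133, 134, 133, 121, 133, 133]  (not all equal)
t=5: [69, 69, 69, 66, 69, 69]  (not all equal)
t=6: [30, 30, 30, 101, 30, 30]  (not all equal)
t=7: [190, 190, 190, 141, 190, 190]  (not all equal)
t=8: [114, 114, 114, 103, 114, 114]  (not all equal)
t=9: [49, 49, 49, 45, 49, 49]  (not all equal)
t=10: [233, 233, 233, 232, 233, 233]  (not all equal)
t=11: [157, 157, 157, 157, 157, 157]  (all equal)

Answer: 11
Key observation: Synchronization is absorbing here: once all sites are equal they stay equal, and step 11 is the first all-equal step.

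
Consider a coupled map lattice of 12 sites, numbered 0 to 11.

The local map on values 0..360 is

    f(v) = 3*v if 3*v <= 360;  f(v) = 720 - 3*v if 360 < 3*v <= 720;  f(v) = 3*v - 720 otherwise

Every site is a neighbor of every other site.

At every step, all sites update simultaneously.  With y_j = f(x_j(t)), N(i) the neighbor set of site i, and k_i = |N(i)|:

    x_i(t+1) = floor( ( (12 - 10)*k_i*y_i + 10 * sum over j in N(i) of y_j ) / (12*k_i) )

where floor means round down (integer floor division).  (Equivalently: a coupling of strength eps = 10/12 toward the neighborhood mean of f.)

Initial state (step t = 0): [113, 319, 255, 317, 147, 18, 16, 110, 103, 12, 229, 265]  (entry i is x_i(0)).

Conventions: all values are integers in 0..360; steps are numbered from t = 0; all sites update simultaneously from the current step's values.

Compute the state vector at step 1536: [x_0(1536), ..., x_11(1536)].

Answer: [99, 99, 99, 99, 99, 99, 99, 99, 99, 99, 99, 99]
Key observation: The state at step 7, [207, 207, 207, 207, 207, 207, 207, 207, 207, 207, 207, 207], reappears at step 11: the system is in a cycle of period 4 from step 7 on.  Therefore the state at step 1536 equals the state at step 7 + ((1536 - 7) mod 4) = 8, which is [99, 99, 99, 99, 99, 99, 99, 99, 99, 99, 99, 99].

Derivation:
t=0: [113, 319, 255, 317, 147, 18, 16, 110, 103, 12, 229, 265]
t=1: [183, 174, 156, 173, 178, 157, 157, 182, 180, 156, 155, 159]
t=2: [213, 215, 220, 216, 214, 220, 220, 213, 214, 220, 220, 219]
t=3: [70, 69, 68, 69, 69, 68, 68, 70, 69, 68, 68, 68]
t=4: [206, 206, 205, 206, 206, 205, 205, 206, 206, 205, 205, 205]
t=5: [103, 103, 103, 103, 103, 103, 103, 103, 103, 103, 103, 103]
t=6: [309, 309, 309, 309, 309, 309, 309, 309, 309, 309, 309, 309]
t=7: [207, 207, 207, 207, 207, 207, 207, 207, 207, 207, 207, 207]
t=8: [99, 99, 99, 99, 99, 99, 99, 99, 99, 99, 99, 99]
t=9: [297, 297, 297, 297, 297, 297, 297, 297, 297, 297, 297, 297]
t=10: [171, 171, 171, 171, 171, 171, 171, 171, 171, 171, 171, 171]
t=11: [207, 207, 207, 207, 207, 207, 207, 207, 207, 207, 207, 207]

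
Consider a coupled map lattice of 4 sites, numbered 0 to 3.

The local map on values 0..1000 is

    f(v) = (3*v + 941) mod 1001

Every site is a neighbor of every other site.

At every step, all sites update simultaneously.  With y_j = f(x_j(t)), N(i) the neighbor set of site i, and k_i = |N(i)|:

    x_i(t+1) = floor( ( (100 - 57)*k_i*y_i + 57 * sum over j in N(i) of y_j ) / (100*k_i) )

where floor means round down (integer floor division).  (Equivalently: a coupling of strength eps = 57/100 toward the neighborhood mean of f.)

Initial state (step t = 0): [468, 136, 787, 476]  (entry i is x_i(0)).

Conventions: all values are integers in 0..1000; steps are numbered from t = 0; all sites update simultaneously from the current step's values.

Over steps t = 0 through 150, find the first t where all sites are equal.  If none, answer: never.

Simulating step by step:
t=0: [468, 136, 787, 476]  (not all equal)
t=1: [340, 341, 329, 345]  (not all equal)
t=2: [957, 957, 949, 960]  (not all equal)
t=3: [806, 806, 800, 808]  (not all equal)
t=4: [353, 353, 349, 355]  (not all equal)
t=5: [807, 807, 804, 568]  (not all equal)
t=6: [411, 411, 409, 479]  (not all equal)
t=7: [209, 209, 208, 258]  (not all equal)
t=8: [594, 594, 593, 629]  (not all equal)
t=9: [740, 740, 739, 765]  (not all equal)
t=10: [171, 171, 170, 189]  (not all equal)
t=11: [462, 462, 461, 475]  (not all equal)
t=12: [331, 331, 331, 341]  (not all equal)
t=13: [938, 938, 938, 945]  (not all equal)
t=14: [755, 755, 755, 761]  (not all equal)
t=15: [206, 206, 206, 210]  (not all equal)
t=16: [560, 560, 560, 563]  (not all equal)
t=17: [620, 620, 620, 622]  (not all equal)
t=18: [800, 800, 800, 801]  (not all equal)
t=19: [338, 338, 338, 339]  (not all equal)
t=20: [954, 954, 954, 955]  (not all equal)
t=21: [800, 800, 800, 801]  (not all equal)

Answer: never
Key observation: The state at step 18 reappears at step 21 — the system is in a cycle of period 3 from step 18 on.  No step 0..21 is synchronized, and the cycle repeats forever, so no step up to 150 (or ever) has all sites equal.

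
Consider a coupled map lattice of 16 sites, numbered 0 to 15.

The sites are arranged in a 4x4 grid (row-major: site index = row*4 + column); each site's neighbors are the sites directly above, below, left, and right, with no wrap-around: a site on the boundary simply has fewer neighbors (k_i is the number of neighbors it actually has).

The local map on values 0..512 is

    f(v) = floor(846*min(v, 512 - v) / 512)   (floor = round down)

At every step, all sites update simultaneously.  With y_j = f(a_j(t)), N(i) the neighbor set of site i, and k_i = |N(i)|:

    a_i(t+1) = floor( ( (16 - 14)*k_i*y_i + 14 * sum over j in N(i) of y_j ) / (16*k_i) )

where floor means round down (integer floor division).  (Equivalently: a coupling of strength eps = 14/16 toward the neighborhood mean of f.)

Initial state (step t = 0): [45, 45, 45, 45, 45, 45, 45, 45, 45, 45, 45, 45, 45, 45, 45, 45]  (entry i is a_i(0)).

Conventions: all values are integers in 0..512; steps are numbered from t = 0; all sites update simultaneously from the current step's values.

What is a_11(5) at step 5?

Answer: a_11(5) = 297

Derivation:
t=0: [45, 45, 45, 45, 45, 45, 45, 45, 45, 45, 45, 45, 45, 45, 45, 45]
t=1: [74, 74, 74, 74, 74, 74, 74, 74, 74, 74, 74, 74, 74, 74, 74, 74]
t=2: [122, 122, 122, 122, 122, 122, 122, 122, 122, 122, 122, 122, 122, 122, 122, 122]
t=3: [201, 201, 201, 201, 201, 201, 201, 201, 201, 201, 201, 201, 201, 201, 201, 201]
t=4: [332, 332, 332, 332, 332, 332, 332, 332, 332, 332, 332, 332, 332, 332, 332, 332]
t=5: [297, 297, 297, 297, 297, 297, 297, 297, 297, 297, 297, 297, 297, 297, 297, 297]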